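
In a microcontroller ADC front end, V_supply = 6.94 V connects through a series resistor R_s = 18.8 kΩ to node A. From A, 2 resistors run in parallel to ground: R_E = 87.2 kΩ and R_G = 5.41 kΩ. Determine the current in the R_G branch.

Parallel bank: R_p = 1/(1/87.2 + 1/5.41) = 5.094 kΩ.
V_A = 6.94 × 5.094/23.89 = 1.480 V.
I(R_G) = V_A / R_G = 1.480/5.41 = 0.2735 mA.

I ≈ 0.273 mA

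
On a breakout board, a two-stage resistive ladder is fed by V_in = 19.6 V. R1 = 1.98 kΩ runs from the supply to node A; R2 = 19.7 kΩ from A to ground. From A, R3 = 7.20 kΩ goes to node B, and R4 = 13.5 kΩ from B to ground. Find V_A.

V_A ≈ 16.4 V

Node A sees R2 in parallel with the series input of stage 2, R3 + R4 = 20.70 kΩ.
R2 ‖ (R3+R4) = 10.09 kΩ.
So V_A = 19.6 × 0.8360 = 16.39 V.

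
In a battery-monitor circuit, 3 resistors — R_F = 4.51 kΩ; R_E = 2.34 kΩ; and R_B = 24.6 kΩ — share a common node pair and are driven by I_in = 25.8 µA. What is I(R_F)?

Total conductance ΣG = 1/4.51 + 1/2.34 + 1/24.6 = 0.6897 (units of 1/kΩ).
Current divider: I(R_F) = I_in · G_k/ΣG = 25.8 × (0.2217/0.6897) = 25.8 × 0.3215 = 8.294 µA.

I ≈ 8.29 µA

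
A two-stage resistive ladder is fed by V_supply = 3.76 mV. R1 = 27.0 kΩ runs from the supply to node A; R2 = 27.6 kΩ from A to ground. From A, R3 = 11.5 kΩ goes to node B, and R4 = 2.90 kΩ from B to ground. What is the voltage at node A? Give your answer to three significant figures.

The second stage (R3 + R4 = 14.40 kΩ) loads node A in parallel with R2.
Effective lower resistance at A: R2 ‖ 14.40 = 9.463 kΩ.
V_A = 3.76 × 9.463/(27.0 + 9.463) = 0.9758 mV.

V_A ≈ 0.976 mV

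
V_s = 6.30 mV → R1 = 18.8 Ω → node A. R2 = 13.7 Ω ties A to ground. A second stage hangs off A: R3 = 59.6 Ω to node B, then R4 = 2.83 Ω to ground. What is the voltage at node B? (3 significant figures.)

Node A sees R2 in parallel with the series input of stage 2, R3 + R4 = 62.43 Ω.
R2 ‖ (R3+R4) = 11.23 Ω.
First divider: V_A = V_s · 11.23/(18.8 + 11.23) = 2.357 mV.
V_B = V_A × 0.04533 = 0.1068 mV.

V_B ≈ 0.107 mV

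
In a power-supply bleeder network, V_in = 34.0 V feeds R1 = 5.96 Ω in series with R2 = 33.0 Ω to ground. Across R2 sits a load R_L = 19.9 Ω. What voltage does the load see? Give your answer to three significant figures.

V_out ≈ 23.0 V

R2 ‖ R_L = (33.0 × 19.9)/(33.0 + 19.9) = 12.41 Ω.
Voltage divider with the loaded lower leg: V_out = 34.0 × 12.41/(5.96 + 12.41) = 34.0 × 0.6756 = 22.97 V.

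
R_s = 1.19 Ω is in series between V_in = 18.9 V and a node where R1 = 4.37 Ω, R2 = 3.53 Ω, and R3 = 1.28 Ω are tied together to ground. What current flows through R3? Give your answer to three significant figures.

I ≈ 5.82 A

Equivalent of the parallel group: R_p = 0.7732 Ω.
Node voltage V_A = V_in · R_p/(R_s + R_p) = 18.9 × 0.3938 = 7.444 V.
Branch current I = V_A/R3 = 7.444/1.28 = 5.815 A.
(Check via current divider: I_total = 9.627 A; share G_k/ΣG = 0.6040 → same result.)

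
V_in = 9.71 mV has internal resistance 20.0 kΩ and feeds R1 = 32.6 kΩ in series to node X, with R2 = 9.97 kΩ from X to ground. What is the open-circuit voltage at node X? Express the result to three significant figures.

V_th ≈ 1.55 mV

R1' = 20.0 + 32.6 = 52.60 kΩ (source resistance + R1).
Open-circuit (no load on X): V_th = V_in · R2/(R1' + R2) = 9.71 × 9.97/(52.60 + 9.97) = 1.547 mV.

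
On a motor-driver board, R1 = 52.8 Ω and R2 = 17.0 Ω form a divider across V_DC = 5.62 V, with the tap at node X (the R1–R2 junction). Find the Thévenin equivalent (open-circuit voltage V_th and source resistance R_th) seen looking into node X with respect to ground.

V_th ≈ 1.37 V, R_th ≈ 12.9 Ω

With X open, the divider is unloaded: V_th = 5.62 × 17.0/69.80 = 1.369 V.
Looking into X with the source shorted: R_th = R1·R2/(R1+R2) = 52.80 × 17.0/69.80 = 12.86 Ω.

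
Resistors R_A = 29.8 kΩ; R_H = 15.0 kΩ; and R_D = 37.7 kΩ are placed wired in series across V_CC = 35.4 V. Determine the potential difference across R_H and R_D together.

V ≈ 22.6 V

Series total: ΣR = 29.8 + 15.0 + 37.7 = 82.50 kΩ.
R_{R_H..R_D} = 15.0 + 37.7 = 52.70 kΩ.
By the voltage-divider rule, V = 35.4 × 52.70/82.50 = 22.61 V.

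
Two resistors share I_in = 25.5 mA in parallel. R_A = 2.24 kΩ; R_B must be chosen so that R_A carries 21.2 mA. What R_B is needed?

The fraction through R_A equals R_B/(R_A+R_B).
With f = 0.8314, R_B = R_A · f/(1−f) = 2.24 × 4.930 = 11.04 kΩ.

R_B ≈ 11.0 kΩ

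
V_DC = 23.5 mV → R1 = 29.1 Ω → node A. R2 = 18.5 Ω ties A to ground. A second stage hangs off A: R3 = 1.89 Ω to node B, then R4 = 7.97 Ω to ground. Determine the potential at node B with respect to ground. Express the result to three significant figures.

V_B ≈ 3.44 mV

The second stage (R3 + R4 = 9.860 Ω) loads node A in parallel with R2.
R2 ‖ (R3+R4) = 6.432 Ω.
So V_A = 23.5 × 0.1810 = 4.254 mV.
V_B = V_A × 0.8083 = 3.439 mV.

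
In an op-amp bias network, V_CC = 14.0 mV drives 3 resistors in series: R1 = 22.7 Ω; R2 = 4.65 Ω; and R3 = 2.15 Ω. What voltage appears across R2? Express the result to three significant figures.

Series total: ΣR = 22.7 + 4.65 + 2.15 = 29.50 Ω.
Voltage divider: V = V_CC · (4.650 / 29.50) = 14.0 × 0.1576 = 2.207 mV.

V ≈ 2.21 mV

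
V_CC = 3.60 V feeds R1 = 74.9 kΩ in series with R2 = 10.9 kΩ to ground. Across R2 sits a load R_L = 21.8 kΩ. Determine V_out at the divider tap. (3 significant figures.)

First combine the lower leg with the load: R2 ‖ R_L = 7.267 kΩ.
Then V_out = V_CC · R2'/(R1 + R2') = 3.60 × 7.267/82.17 = 0.3184 V.
(Unloaded it would be 0.457 V; the load pulls it down.)

V_out ≈ 0.318 V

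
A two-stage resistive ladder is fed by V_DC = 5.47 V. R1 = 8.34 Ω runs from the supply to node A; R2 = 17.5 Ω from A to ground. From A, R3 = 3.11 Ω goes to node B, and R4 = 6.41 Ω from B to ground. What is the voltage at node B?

V_B ≈ 1.57 V

Looking into the second stage from A: R3 + R4 = 9.520 Ω appears in parallel with R2.
R2 ‖ (R3+R4) = 6.166 Ω.
First divider: V_A = V_DC · 6.166/(8.34 + 6.166) = 2.325 V.
Stage 2 is unloaded, so V_B = V_A · R4/(R3+R4) = 2.325 × 6.41/9.520 = 1.566 V.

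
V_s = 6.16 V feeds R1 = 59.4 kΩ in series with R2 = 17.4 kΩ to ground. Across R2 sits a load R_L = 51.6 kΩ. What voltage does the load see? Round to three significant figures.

R2 ‖ R_L = (17.4 × 51.6)/(17.4 + 51.6) = 13.01 kΩ.
Now apply the divider: V_out = 6.16 × 0.1797 = 1.107 V.
(Unloaded it would be 1.40 V; the load pulls it down.)

V_out ≈ 1.11 V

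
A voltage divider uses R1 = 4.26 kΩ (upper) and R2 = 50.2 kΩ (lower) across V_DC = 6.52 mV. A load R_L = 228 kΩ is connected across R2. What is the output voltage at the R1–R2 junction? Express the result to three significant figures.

The load sits in parallel with R2, giving an effective lower resistance R2' = R2·R_L/(R2+R_L) = 41.14 kΩ.
Voltage divider with the loaded lower leg: V_out = 6.52 × 41.14/(4.26 + 41.14) = 6.52 × 0.9062 = 5.908 mV.

V_out ≈ 5.91 mV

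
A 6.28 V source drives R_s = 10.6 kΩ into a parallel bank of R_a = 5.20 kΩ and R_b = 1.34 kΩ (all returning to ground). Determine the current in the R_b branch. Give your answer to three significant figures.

I ≈ 0.428 mA

Combine the parallel branches: R_p = (1/5.20 + 1/1.34)⁻¹ = 1.065 kΩ.
V_A = 6.28 × 1.065/11.67 = 0.5736 V.
I(R_b) = V_A / R_b = 0.5736/1.34 = 0.4280 mA.
(Equivalently: I_total = 0.5383 mA, then current-divider fraction G_k/ΣG = 0.7951.)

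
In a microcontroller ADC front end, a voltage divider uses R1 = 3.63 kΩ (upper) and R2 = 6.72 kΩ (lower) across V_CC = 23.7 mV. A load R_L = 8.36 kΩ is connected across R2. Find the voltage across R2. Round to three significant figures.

R2 ‖ R_L = (6.72 × 8.36)/(6.72 + 8.36) = 3.725 kΩ.
Then V_out = V_CC · R2'/(R1 + R2') = 23.7 × 3.725/7.355 = 12.00 mV.

V_out ≈ 12.0 mV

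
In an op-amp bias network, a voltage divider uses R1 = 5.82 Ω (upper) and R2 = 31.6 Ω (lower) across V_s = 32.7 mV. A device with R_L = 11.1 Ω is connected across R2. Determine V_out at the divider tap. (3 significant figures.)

The load sits in parallel with R2, giving an effective lower resistance R2' = R2·R_L/(R2+R_L) = 8.215 Ω.
Now apply the divider: V_out = 32.7 × 0.5853 = 19.14 mV.
(Unloaded it would be 27.6 mV; the load pulls it down.)

V_out ≈ 19.1 mV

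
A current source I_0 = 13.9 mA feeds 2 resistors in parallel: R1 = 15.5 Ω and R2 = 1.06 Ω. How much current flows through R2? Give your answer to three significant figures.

Two-branch current divider: I_k = I_0 · R_other/(R_1 + R_2).
I(R2) = 13.9 × 15.5/(15.5 + 1.06) = 13.9 × 0.9360 = 13.01 mA.

I ≈ 13.0 mA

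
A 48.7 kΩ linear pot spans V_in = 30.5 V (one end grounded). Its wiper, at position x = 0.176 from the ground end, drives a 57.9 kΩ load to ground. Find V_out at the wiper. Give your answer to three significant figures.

V_out ≈ 4.78 V

The pot divides into 40.13 kΩ above the wiper and 8.571 kΩ below.
Lower segment in parallel with the load: 8.571 ‖ 57.9 = 7.466 kΩ.
Then V_out = V_in · 7.466/(40.13 + 7.466) = 4.784 V.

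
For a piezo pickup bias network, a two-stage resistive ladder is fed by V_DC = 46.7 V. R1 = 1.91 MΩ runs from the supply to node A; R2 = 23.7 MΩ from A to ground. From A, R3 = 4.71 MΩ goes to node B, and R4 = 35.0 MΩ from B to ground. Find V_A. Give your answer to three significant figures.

The second stage (R3 + R4 = 39.71 MΩ) loads node A in parallel with R2.
Effective lower resistance at A: R2 ‖ 39.71 = 14.84 MΩ.
So V_A = 46.7 × 0.8860 = 41.38 V.

V_A ≈ 41.4 V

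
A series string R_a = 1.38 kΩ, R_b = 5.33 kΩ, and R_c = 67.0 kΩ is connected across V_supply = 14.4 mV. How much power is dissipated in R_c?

P ≈ 2.56 nW

The common current is I = 14.4/73.71 = 0.1954 µA.
P(R_c) = I²·R_c = (0.1954)² × 67.0 = 2.557 nW.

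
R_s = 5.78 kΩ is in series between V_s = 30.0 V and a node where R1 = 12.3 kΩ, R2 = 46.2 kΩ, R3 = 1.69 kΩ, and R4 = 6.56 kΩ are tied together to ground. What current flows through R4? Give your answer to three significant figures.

Combine the parallel branches: R_p = (1/12.3 + 1/46.2 + 1/1.69 + 1/6.56)⁻¹ = 1.180 kΩ.
V_A = 30.0 × 1.180/6.960 = 5.088 V.
I(R4) = V_A / R4 = 5.088/6.56 = 0.7756 mA.

I ≈ 0.776 mA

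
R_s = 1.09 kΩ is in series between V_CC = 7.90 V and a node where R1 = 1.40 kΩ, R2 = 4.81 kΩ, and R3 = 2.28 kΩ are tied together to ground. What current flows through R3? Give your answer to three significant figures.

Equivalent of the parallel group: R_p = 0.7349 kΩ.
Node voltage V_A = V_CC · R_p/(R_s + R_p) = 7.90 × 0.4027 = 3.181 V.
I(R3) = V_A / R3 = 3.181/2.28 = 1.395 mA.

I ≈ 1.40 mA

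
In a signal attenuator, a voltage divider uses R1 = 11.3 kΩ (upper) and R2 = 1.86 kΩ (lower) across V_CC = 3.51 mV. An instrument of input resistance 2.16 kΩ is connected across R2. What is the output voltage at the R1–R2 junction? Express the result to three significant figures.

R2 ‖ R_L = (1.86 × 2.16)/(1.86 + 2.16) = 0.9994 kΩ.
Voltage divider with the loaded lower leg: V_out = 3.51 × 0.9994/(11.3 + 0.9994) = 3.51 × 0.08126 = 0.2852 mV.

V_out ≈ 0.285 mV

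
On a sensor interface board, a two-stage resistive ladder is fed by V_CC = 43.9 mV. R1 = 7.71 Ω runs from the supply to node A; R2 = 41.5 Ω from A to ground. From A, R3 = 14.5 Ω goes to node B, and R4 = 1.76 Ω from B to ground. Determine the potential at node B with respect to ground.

V_B ≈ 2.86 mV

Looking into the second stage from A: R3 + R4 = 16.26 Ω appears in parallel with R2.
R2 ‖ (R3+R4) = 11.68 Ω.
First divider: V_A = V_CC · 11.68/(7.71 + 11.68) = 26.45 mV.
Then the unloaded second divider: V_B = V_A × R4/(R3+R4) = 26.45 × 0.1082 = 2.863 mV.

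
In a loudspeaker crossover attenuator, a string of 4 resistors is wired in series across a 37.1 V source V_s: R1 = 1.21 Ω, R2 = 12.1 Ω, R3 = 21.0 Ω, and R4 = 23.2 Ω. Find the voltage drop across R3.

V ≈ 13.5 V

ΣR = 1.21 + 12.1 + 21.0 + 23.2 = 57.51 Ω.
V = V_s · R/ΣR = 37.1 × 0.3652 = 13.55 V.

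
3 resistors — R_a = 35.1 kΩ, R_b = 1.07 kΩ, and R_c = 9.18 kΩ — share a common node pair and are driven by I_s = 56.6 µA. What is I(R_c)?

Total conductance ΣG = 1/35.1 + 1/1.07 + 1/9.18 = 1.072 (units of 1/kΩ).
By the current-divider rule, I = I_s · G_k/ΣG = 56.6 × 0.1016 = 5.751 µA.

I ≈ 5.75 µA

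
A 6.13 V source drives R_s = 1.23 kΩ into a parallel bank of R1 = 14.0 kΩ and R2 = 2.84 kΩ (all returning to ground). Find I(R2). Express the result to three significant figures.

I ≈ 1.42 mA

Equivalent of the parallel group: R_p = 2.361 kΩ.
Node voltage V_A = V_DC · R_p/(R_s + R_p) = 6.13 × 0.6575 = 4.030 V.
I(R2) = V_A / R2 = 4.030/2.84 = 1.419 mA.
(Check via current divider: I_total = 1.707 mA; share G_k/ΣG = 0.8314 → same result.)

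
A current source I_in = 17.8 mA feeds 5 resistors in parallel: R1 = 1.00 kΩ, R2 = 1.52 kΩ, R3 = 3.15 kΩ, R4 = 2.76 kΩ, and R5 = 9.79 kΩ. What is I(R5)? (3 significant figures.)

Conductances: ΣG = 1/1.00 + 1/1.52 + 1/3.15 + 1/2.76 + 1/9.79 = 2.440 (1/kΩ).
By the current-divider rule, I = I_in · G_k/ΣG = 17.8 × 0.04187 = 0.7452 mA.

I ≈ 0.745 mA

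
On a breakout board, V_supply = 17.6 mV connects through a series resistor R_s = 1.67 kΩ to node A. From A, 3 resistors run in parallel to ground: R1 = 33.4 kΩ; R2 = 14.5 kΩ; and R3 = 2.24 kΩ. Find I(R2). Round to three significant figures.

Combine the parallel branches: R_p = (1/33.4 + 1/14.5 + 1/2.24)⁻¹ = 1.834 kΩ.
V_A by voltage divider: V_A = 17.6 × 1.834/(1.67 + 1.834) = 9.211 mV.
I(R2) = V_A / R2 = 9.211/14.5 = 0.6353 µA.
(Check via current divider: I_total = 5.023 µA; share G_k/ΣG = 0.1265 → same result.)

I ≈ 0.635 µA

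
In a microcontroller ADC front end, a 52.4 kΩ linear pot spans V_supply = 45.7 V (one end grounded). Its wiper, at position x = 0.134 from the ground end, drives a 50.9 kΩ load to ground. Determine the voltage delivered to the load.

The pot divides into 45.38 kΩ above the wiper and 7.022 kΩ below.
Lower segment in parallel with the load: 7.022 ‖ 50.9 = 6.170 kΩ.
V_out = 45.7 × 6.170/(45.38 + 6.170) = 5.470 V.
(Unloaded: V_out = x·V_supply = 6.12 V.)

V_out ≈ 5.47 V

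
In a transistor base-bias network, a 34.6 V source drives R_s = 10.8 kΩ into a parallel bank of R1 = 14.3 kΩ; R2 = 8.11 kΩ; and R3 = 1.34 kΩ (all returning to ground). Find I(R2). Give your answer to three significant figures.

I ≈ 0.383 mA

Equivalent of the parallel group: R_p = 1.064 kΩ.
Node voltage V_A = V_CC · R_p/(R_s + R_p) = 34.6 × 0.08971 = 3.104 V.
Branch current I = V_A/R2 = 3.104/8.11 = 0.3827 mA.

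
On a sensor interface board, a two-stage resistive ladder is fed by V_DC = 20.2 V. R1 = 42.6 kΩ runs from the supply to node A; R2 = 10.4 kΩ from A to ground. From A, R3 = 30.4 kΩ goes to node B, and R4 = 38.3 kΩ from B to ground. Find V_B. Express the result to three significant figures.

Node A sees R2 in parallel with the series input of stage 2, R3 + R4 = 68.70 kΩ.
Effective lower resistance at A: R2 ‖ 68.70 = 9.033 kΩ.
So V_A = 20.2 × 0.1749 = 3.534 V.
Stage 2 is unloaded, so V_B = V_A · R4/(R3+R4) = 3.534 × 38.3/68.70 = 1.970 V.

V_B ≈ 1.97 V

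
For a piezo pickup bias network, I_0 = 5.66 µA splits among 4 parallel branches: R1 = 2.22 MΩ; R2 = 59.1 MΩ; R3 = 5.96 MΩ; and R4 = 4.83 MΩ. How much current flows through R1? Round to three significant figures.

ΣG = 1/2.22 + 1/59.1 + 1/5.96 + 1/4.83 = 0.8422.
By the current-divider rule, I = I_0 · G_k/ΣG = 5.66 × 0.5349 = 3.027 µA.

I ≈ 3.03 µA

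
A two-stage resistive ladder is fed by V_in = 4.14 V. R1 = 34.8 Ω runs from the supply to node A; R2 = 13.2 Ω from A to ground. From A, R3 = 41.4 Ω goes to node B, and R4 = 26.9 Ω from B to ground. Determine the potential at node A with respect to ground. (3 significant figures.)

The second stage (R3 + R4 = 68.30 Ω) loads node A in parallel with R2.
R2 ‖ (R3+R4) = 11.06 Ω.
V_A = 4.14 × 11.06/(34.8 + 11.06) = 0.9986 V.

V_A ≈ 0.999 V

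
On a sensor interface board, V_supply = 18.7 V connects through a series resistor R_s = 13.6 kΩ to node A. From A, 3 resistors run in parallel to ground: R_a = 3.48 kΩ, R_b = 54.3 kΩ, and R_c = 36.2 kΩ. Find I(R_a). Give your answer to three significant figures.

Equivalent of the parallel group: R_p = 2.999 kΩ.
V_A = 18.7 × 2.999/16.60 = 3.379 V.
I(R_a) = V_A / R_a = 3.379/3.48 = 0.9710 mA.

I ≈ 0.971 mA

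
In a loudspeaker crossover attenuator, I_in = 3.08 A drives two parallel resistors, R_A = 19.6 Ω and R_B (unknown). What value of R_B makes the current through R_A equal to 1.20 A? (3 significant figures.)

R_B ≈ 12.5 Ω

In a two-way split, I_A/I_in = R_B/(R_A + R_B).
1.20/3.08 = R_B/(R_A + R_B) → R_B = R_A · (0.3896)/(1 − 0.3896) = 19.6 × 0.6383 = 12.51 Ω.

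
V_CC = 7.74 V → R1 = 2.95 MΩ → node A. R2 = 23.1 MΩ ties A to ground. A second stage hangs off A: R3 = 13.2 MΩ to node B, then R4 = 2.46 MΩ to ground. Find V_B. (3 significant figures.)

The second stage (R3 + R4 = 15.66 MΩ) loads node A in parallel with R2.
Effective lower resistance at A: R2 ‖ 15.66 = 9.333 MΩ.
So V_A = 7.74 × 0.7598 = 5.881 V.
Then the unloaded second divider: V_B = V_A × R4/(R3+R4) = 5.881 × 0.1571 = 0.9238 V.

V_B ≈ 0.924 V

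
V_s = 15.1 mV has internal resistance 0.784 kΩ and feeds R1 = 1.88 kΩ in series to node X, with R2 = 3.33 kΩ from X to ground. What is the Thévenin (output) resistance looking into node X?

R_th ≈ 1.48 kΩ

R1' = 0.784 + 1.88 = 2.664 kΩ (source resistance + R1).
Looking into X with the source shorted: R_th = R1'·R2/(R1'+R2) = 2.664 × 3.33/5.994 = 1.480 kΩ.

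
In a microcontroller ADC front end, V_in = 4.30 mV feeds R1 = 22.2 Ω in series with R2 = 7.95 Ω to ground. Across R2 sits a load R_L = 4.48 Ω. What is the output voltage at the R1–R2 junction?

V_out ≈ 0.492 mV

The load sits in parallel with R2, giving an effective lower resistance R2' = R2·R_L/(R2+R_L) = 2.865 Ω.
Now apply the divider: V_out = 4.30 × 0.1143 = 0.4916 mV.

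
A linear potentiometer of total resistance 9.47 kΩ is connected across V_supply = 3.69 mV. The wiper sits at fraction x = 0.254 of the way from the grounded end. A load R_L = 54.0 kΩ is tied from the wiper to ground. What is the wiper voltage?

V_out ≈ 0.907 mV

The pot divides into 7.065 kΩ above the wiper and 2.405 kΩ below.
(x·R_p) ‖ R_L = 2.303 kΩ.
Then V_out = V_supply · 2.303/(7.065 + 2.303) = 0.9071 mV.
(Unloaded: V_out = x·V_supply = 0.937 mV.)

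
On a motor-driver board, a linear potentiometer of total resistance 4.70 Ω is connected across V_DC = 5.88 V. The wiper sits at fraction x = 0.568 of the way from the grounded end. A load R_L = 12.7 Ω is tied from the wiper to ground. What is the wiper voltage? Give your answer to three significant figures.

Split the track: R_lower = x·R_p = 2.670 Ω, R_upper = (1−x)·R_p = 2.030 Ω.
Lower segment in parallel with the load: 2.670 ‖ 12.7 = 2.206 Ω.
Loaded-divider output: V_out = 5.88 × 0.5207 = 3.062 V.
(Unloaded: V_out = x·V_DC = 3.34 V.)

V_out ≈ 3.06 V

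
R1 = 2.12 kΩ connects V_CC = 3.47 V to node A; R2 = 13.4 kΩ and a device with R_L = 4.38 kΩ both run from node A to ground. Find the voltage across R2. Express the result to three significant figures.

The load sits in parallel with R2, giving an effective lower resistance R2' = R2·R_L/(R2+R_L) = 3.301 kΩ.
Now apply the divider: V_out = 3.47 × 0.6089 = 2.113 V.

V_out ≈ 2.11 V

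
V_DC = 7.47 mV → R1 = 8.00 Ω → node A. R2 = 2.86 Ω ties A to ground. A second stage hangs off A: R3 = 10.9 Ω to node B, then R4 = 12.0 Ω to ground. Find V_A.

Looking into the second stage from A: R3 + R4 = 22.90 Ω appears in parallel with R2.
R2 ‖ (R3+R4) = 2.542 Ω.
So V_A = 7.47 × 0.2412 = 1.801 mV.

V_A ≈ 1.80 mV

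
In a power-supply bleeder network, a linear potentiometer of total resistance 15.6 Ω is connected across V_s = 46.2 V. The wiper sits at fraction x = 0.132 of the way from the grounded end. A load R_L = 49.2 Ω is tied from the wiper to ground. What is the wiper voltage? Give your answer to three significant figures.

V_out ≈ 5.88 V

The pot divides into 13.54 Ω above the wiper and 2.059 Ω below.
(x·R_p) ‖ R_L = 1.976 Ω.
Then V_out = V_s · 1.976/(13.54 + 1.976) = 5.885 V.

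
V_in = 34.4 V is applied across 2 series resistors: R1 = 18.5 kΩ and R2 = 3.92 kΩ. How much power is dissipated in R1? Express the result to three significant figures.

Series current I = V_in/ΣR = 34.4/22.42 = 1.534 mA.
V(R1) = I·R = 28.39 V; P = V·I = 28.39 × 1.534 = 43.55 mW.

P ≈ 43.6 mW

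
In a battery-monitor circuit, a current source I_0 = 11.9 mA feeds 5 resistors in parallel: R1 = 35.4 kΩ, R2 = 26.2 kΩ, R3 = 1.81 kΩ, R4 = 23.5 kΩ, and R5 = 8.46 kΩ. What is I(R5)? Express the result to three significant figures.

I ≈ 1.80 mA

Total conductance ΣG = 1/35.4 + 1/26.2 + 1/1.81 + 1/23.5 + 1/8.46 = 0.7797 (units of 1/kΩ).
Current divider: I(R5) = I_0 · G_k/ΣG = 11.9 × (0.1182/0.7797) = 11.9 × 0.1516 = 1.804 mA.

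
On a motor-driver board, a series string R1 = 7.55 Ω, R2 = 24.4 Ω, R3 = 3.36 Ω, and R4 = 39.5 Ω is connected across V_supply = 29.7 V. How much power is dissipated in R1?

The common current is I = 29.7/74.81 = 0.3970 A.
V(R1) = I·R = 2.997 V; P = V·I = 2.997 × 0.3970 = 1.190 W.

P ≈ 1.19 W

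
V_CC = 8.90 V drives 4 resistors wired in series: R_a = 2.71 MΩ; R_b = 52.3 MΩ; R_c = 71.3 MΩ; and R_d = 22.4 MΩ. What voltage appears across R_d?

ΣR = 2.71 + 52.3 + 71.3 + 22.4 = 148.7 MΩ.
Voltage divider: V = V_CC · (22.40 / 148.7) = 8.90 × 0.1506 = 1.341 V.

V ≈ 1.34 V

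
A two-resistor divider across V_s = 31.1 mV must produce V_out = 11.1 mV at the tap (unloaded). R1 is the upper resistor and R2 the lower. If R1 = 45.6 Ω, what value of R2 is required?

R2 ≈ 25.3 Ω

V_out/V_s = R2/(R1+R2) = 0.3569.
R2 = R1 · 0.3569/(1 − 0.3569) = 25.31 Ω.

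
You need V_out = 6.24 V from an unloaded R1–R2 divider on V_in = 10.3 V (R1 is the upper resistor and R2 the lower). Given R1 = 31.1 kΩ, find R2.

V_out/V_in = R2/(R1+R2) = 0.6058.
Rearranging, R2 = R1·k/(1−k) = 31.1 × 1.537 = 47.80 kΩ.

R2 ≈ 47.8 kΩ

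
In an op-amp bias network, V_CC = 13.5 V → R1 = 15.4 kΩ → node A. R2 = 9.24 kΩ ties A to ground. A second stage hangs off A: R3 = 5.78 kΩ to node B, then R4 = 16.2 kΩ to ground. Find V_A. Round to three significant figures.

Node A sees R2 in parallel with the series input of stage 2, R3 + R4 = 21.98 kΩ.
Effective lower resistance at A: R2 ‖ 21.98 = 6.505 kΩ.
So V_A = 13.5 × 0.2970 = 4.009 V.

V_A ≈ 4.01 V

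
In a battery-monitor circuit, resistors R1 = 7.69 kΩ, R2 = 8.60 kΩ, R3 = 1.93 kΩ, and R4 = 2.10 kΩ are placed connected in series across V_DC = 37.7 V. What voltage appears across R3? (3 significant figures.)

Series total: ΣR = 7.69 + 8.60 + 1.93 + 2.10 = 20.32 kΩ.
V = V_DC · R/ΣR = 37.7 × 0.09498 = 3.581 V.

V ≈ 3.58 V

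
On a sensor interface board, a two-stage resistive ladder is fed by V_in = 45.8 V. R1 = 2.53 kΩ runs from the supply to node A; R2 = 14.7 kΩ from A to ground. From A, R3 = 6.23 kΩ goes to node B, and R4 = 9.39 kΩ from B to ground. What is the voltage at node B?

Node A sees R2 in parallel with the series input of stage 2, R3 + R4 = 15.62 kΩ.
R2 ‖ (R3+R4) = 7.573 kΩ.
So V_A = 45.8 × 0.7496 = 34.33 V.
V_B = V_A × 0.6012 = 20.64 V.

V_B ≈ 20.6 V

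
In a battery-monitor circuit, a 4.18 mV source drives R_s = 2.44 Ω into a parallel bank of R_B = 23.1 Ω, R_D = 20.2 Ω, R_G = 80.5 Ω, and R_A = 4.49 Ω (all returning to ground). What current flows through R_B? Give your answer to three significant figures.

Parallel bank: R_p = 1/(1/23.1 + 1/20.2 + 1/80.5 + 1/4.49) = 3.049 Ω.
V_A by voltage divider: V_A = 4.18 × 3.049/(2.44 + 3.049) = 2.322 mV.
Branch current I = V_A/R_B = 2.322/23.1 = 0.1005 mA.

I ≈ 0.101 mA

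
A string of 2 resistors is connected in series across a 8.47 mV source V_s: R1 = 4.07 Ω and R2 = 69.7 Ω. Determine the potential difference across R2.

V ≈ 8.00 mV

Series total: ΣR = 4.07 + 69.7 = 73.77 Ω.
V = V_s · R/ΣR = 8.47 × 0.9448 = 8.003 mV.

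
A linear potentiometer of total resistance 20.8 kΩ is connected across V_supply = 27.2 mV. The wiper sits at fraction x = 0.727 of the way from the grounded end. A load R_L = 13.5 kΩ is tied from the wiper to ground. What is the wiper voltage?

V_out ≈ 15.1 mV

The pot divides into 5.678 kΩ above the wiper and 15.12 kΩ below.
R_L loads the lower segment: effective lower R = 7.132 kΩ.
Loaded-divider output: V_out = 27.2 × 0.5568 = 15.14 mV.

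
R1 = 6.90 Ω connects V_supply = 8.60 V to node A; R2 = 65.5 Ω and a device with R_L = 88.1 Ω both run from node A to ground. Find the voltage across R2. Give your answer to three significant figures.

V_out ≈ 7.27 V

First combine the lower leg with the load: R2 ‖ R_L = 37.57 Ω.
Then V_out = V_supply · R2'/(R1 + R2') = 8.60 × 37.57/44.47 = 7.266 V.
(Unloaded it would be 7.78 V; the load pulls it down.)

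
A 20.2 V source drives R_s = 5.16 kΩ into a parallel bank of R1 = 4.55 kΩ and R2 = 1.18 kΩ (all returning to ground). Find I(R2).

I ≈ 2.63 mA

Combine the parallel branches: R_p = (1/4.55 + 1/1.18)⁻¹ = 0.9370 kΩ.
Node voltage V_A = V_DC · R_p/(R_s + R_p) = 20.2 × 0.1537 = 3.104 V.
I(R2) = V_A / R2 = 3.104/1.18 = 2.631 mA.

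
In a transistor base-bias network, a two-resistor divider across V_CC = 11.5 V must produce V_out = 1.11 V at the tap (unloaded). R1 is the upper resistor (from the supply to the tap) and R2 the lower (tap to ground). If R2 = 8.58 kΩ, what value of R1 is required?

Required fraction k = V_out/V_CC = 0.09652.
Rearranging, R1 = R2·(1−k)/k = 8.58 × 9.360 = 80.31 kΩ.

R1 ≈ 80.3 kΩ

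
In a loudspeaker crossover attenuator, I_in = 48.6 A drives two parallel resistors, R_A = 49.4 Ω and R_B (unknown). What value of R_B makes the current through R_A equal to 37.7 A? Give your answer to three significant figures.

Two-branch current divider: I_A = I_in · R_B/(R_A + R_B).
37.7/48.6 = R_B/(R_A + R_B) → R_B = R_A · (0.7757)/(1 − 0.7757) = 49.4 × 3.459 = 170.9 Ω.

R_B ≈ 171 Ω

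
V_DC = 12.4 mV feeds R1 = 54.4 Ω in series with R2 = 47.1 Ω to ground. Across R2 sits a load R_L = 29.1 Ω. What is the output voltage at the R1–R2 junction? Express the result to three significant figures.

V_out ≈ 3.08 mV

R2 ‖ R_L = (47.1 × 29.1)/(47.1 + 29.1) = 17.99 Ω.
Then V_out = V_DC · R2'/(R1 + R2') = 12.4 × 17.99/72.39 = 3.081 mV.
(Unloaded it would be 5.75 mV; the load pulls it down.)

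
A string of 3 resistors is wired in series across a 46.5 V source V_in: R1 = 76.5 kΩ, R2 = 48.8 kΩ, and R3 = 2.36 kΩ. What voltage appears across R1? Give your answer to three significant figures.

V ≈ 27.9 V

Total series resistance ΣR = 76.5 + 48.8 + 2.36 = 127.7 kΩ.
Voltage divider: V = V_in · (76.50 / 127.7) = 46.5 × 0.5992 = 27.87 V.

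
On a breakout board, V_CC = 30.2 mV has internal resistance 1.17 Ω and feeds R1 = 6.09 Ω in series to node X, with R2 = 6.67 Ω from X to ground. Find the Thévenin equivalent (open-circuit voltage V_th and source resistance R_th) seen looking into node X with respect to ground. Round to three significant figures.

V_th ≈ 14.5 mV, R_th ≈ 3.48 Ω

R1' = 1.17 + 6.09 = 7.260 Ω (source resistance + R1).
V_th is the unloaded tap voltage: V_CC · R2/(R1'+R2) = 30.2 × 0.4788 = 14.46 mV.
Looking into X with the source shorted: R_th = R1'·R2/(R1'+R2) = 7.260 × 6.67/13.93 = 3.476 Ω.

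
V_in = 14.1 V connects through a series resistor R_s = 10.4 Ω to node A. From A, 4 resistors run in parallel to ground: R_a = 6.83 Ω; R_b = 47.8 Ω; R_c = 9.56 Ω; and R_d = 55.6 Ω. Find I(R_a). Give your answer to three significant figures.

Combine the parallel branches: R_p = (1/6.83 + 1/47.8 + 1/9.56 + 1/55.6)⁻¹ = 3.449 Ω.
V_A = 14.1 × 3.449/13.85 = 3.512 V.
I(R_a) = V_A / R_a = 3.512/6.83 = 0.5142 A.
(Check via current divider: I_total = 1.018 A; share G_k/ΣG = 0.5050 → same result.)

I ≈ 0.514 A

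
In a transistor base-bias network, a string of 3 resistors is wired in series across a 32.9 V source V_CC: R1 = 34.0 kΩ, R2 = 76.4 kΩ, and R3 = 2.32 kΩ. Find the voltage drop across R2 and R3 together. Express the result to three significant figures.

Total series resistance ΣR = 34.0 + 76.4 + 2.32 = 112.7 kΩ.
R_{R2..R3} = 76.4 + 2.32 = 78.72 kΩ.
By the voltage-divider rule, V = 32.9 × 78.72/112.7 = 22.98 V.

V ≈ 23.0 V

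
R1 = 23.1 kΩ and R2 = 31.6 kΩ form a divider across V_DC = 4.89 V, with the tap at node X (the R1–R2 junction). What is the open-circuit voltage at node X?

With X open, the divider is unloaded: V_th = 4.89 × 31.6/54.70 = 2.825 V.

V_th ≈ 2.82 V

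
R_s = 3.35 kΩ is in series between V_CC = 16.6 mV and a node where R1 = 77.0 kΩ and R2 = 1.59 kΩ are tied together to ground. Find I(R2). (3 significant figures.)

Combine the parallel branches: R_p = (1/77.0 + 1/1.59)⁻¹ = 1.558 kΩ.
V_A by voltage divider: V_A = 16.6 × 1.558/(3.35 + 1.558) = 5.269 mV.
Branch current I = V_A/R2 = 5.269/1.59 = 3.314 µA.

I ≈ 3.31 µA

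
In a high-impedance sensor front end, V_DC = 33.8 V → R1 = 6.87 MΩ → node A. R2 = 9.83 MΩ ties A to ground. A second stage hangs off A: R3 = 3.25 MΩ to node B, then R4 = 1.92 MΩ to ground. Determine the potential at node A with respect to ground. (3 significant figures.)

Looking into the second stage from A: R3 + R4 = 5.170 MΩ appears in parallel with R2.
R2 ‖ (R3+R4) = 3.388 MΩ.
V_A = 33.8 × 3.388/(6.87 + 3.388) = 11.16 V.

V_A ≈ 11.2 V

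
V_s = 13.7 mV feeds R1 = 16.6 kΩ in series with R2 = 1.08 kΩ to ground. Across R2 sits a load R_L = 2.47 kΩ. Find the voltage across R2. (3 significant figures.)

V_out ≈ 0.593 mV

The load sits in parallel with R2, giving an effective lower resistance R2' = R2·R_L/(R2+R_L) = 0.7514 kΩ.
Voltage divider with the loaded lower leg: V_out = 13.7 × 0.7514/(16.6 + 0.7514) = 13.7 × 0.04331 = 0.5933 mV.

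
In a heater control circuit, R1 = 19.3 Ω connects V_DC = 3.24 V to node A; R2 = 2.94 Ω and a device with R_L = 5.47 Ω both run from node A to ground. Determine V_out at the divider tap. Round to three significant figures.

V_out ≈ 0.292 V

First combine the lower leg with the load: R2 ‖ R_L = 1.912 Ω.
Then V_out = V_DC · R2'/(R1 + R2') = 3.24 × 1.912/21.21 = 0.2921 V.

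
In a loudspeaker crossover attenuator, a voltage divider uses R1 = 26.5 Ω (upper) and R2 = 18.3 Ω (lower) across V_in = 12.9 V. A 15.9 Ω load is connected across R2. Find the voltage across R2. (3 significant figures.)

The load sits in parallel with R2, giving an effective lower resistance R2' = R2·R_L/(R2+R_L) = 8.508 Ω.
Now apply the divider: V_out = 12.9 × 0.2430 = 3.135 V.

V_out ≈ 3.14 V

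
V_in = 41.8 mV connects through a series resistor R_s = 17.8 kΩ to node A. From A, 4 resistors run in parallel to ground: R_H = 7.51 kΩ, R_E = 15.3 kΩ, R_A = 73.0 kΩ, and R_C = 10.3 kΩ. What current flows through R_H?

Equivalent of the parallel group: R_p = 3.233 kΩ.
Node voltage V_A = V_in · R_p/(R_s + R_p) = 41.8 × 0.1537 = 6.425 mV.
I(R_H) = V_A / R_H = 6.425/7.51 = 0.8556 µA.

I ≈ 0.856 µA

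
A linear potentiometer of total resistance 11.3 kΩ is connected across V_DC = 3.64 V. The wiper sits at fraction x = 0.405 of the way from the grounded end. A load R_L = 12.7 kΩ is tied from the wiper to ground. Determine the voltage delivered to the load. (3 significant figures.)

The pot divides into 6.724 kΩ above the wiper and 4.577 kΩ below.
Lower segment in parallel with the load: 4.577 ‖ 12.7 = 3.364 kΩ.
Then V_out = V_DC · 3.364/(6.724 + 3.364) = 1.214 V.
(Unloaded: V_out = x·V_DC = 1.47 V.)

V_out ≈ 1.21 V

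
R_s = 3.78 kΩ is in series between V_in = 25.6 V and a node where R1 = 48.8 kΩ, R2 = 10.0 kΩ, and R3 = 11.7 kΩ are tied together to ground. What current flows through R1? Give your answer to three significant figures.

I ≈ 0.295 mA

Combine the parallel branches: R_p = (1/48.8 + 1/10.0 + 1/11.7)⁻¹ = 4.855 kΩ.
Node voltage V_A = V_in · R_p/(R_s + R_p) = 25.6 × 0.5623 = 14.39 V.
I(R1) = V_A / R1 = 14.39/48.8 = 0.2950 mA.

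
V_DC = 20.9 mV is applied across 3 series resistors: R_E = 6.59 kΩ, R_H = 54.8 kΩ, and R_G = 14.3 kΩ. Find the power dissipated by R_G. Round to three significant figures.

P ≈ 1.09 nW

Series current I = V_DC/ΣR = 20.9/75.69 = 0.2761 µA.
P = I²R = 0.07625 × 14.3 = 1.090 nW.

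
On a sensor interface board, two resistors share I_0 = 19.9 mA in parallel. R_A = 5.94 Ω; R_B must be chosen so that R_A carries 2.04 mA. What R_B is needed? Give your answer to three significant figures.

R_B ≈ 0.678 Ω

Two-branch current divider: I_A = I_0 · R_B/(R_A + R_B).
2.04/19.9 = R_B/(R_A + R_B) → R_B = R_A · (0.1025)/(1 − 0.1025) = 5.94 × 0.1142 = 0.6785 Ω.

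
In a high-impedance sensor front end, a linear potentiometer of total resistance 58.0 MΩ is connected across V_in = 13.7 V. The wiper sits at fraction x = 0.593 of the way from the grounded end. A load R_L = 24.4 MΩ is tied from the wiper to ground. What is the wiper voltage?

Split the track: R_lower = x·R_p = 34.39 MΩ, R_upper = (1−x)·R_p = 23.61 MΩ.
R_L loads the lower segment: effective lower R = 14.27 MΩ.
V_out = 13.7 × 14.27/(23.61 + 14.27) = 5.162 V.

V_out ≈ 5.16 V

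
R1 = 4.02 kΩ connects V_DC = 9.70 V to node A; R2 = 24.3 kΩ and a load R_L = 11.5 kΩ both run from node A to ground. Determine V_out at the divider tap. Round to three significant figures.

V_out ≈ 6.40 V

R2 ‖ R_L = (24.3 × 11.5)/(24.3 + 11.5) = 7.806 kΩ.
Now apply the divider: V_out = 9.70 × 0.6601 = 6.403 V.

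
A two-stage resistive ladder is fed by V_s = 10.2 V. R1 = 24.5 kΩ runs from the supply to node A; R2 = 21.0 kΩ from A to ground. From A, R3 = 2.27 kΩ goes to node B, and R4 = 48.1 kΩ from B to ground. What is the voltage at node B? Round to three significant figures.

Node A sees R2 in parallel with the series input of stage 2, R3 + R4 = 50.37 kΩ.
Effective lower resistance at A: R2 ‖ 50.37 = 14.82 kΩ.
V_A = 10.2 × 14.82/(24.5 + 14.82) = 3.845 V.
Stage 2 is unloaded, so V_B = V_A · R4/(R3+R4) = 3.845 × 48.1/50.37 = 3.671 V.

V_B ≈ 3.67 V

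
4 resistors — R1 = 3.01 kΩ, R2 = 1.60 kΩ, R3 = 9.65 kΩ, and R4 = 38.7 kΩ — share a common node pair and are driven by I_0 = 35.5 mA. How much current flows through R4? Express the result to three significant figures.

I ≈ 0.844 mA

Total conductance ΣG = 1/3.01 + 1/1.60 + 1/9.65 + 1/38.7 = 1.087 (units of 1/kΩ).
Current divider: I(R4) = I_0 · G_k/ΣG = 35.5 × (0.02584/1.087) = 35.5 × 0.02378 = 0.8441 mA.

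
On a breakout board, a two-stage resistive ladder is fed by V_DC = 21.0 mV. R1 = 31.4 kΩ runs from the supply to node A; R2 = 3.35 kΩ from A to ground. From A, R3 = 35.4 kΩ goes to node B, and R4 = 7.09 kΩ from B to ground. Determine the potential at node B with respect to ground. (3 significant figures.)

Looking into the second stage from A: R3 + R4 = 42.49 kΩ appears in parallel with R2.
R2 ‖ (R3+R4) = 3.105 kΩ.
So V_A = 21.0 × 0.08999 = 1.890 mV.
Then the unloaded second divider: V_B = V_A × R4/(R3+R4) = 1.890 × 0.1669 = 0.3153 mV.

V_B ≈ 0.315 mV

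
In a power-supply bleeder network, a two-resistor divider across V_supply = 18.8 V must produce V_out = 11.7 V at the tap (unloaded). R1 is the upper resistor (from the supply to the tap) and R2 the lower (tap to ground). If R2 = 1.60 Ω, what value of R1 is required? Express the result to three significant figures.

R1 ≈ 0.971 Ω

Required fraction k = V_out/V_supply = 0.6223.
Rearranging, R1 = R2·(1−k)/k = 1.60 × 0.6068 = 0.9709 Ω.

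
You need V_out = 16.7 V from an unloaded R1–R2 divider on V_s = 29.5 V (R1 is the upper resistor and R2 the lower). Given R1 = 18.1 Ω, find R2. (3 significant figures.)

R2 ≈ 23.6 Ω

Required fraction k = V_out/V_s = 0.5661.
So R2 = R1 · V_out/(V_s − V_out) = 18.1 × 16.7/(29.5 − 16.7) = 18.1 × 1.305 = 23.61 Ω.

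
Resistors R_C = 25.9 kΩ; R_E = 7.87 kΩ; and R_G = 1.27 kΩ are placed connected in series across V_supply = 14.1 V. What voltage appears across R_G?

V ≈ 0.511 V

Series total: ΣR = 25.9 + 7.87 + 1.27 = 35.04 kΩ.
By the voltage-divider rule, V = 14.1 × 1.270/35.04 = 0.5110 V.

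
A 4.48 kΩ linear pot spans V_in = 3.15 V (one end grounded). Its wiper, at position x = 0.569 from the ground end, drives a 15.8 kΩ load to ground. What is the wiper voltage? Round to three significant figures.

Lower segment x·R_p = 2.549 kΩ; upper segment (1−x)·R_p = 1.931 kΩ.
(x·R_p) ‖ R_L = 2.195 kΩ.
V_out = 3.15 × 2.195/(1.931 + 2.195) = 1.676 V.
(Unloaded: V_out = x·V_in = 1.79 V.)

V_out ≈ 1.68 V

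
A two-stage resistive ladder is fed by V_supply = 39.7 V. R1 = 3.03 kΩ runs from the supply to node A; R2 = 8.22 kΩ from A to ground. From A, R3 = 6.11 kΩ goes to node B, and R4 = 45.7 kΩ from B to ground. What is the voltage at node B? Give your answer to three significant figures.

Node A sees R2 in parallel with the series input of stage 2, R3 + R4 = 51.81 kΩ.
Effective lower resistance at A: R2 ‖ 51.81 = 7.094 kΩ.
First divider: V_A = V_supply · 7.094/(3.03 + 7.094) = 27.82 V.
Then the unloaded second divider: V_B = V_A × R4/(R3+R4) = 27.82 × 0.8821 = 24.54 V.

V_B ≈ 24.5 V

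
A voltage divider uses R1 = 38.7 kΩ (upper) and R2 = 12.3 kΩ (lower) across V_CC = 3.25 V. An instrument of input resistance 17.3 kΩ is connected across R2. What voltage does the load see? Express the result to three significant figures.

First combine the lower leg with the load: R2 ‖ R_L = 7.189 kΩ.
Then V_out = V_CC · R2'/(R1 + R2') = 3.25 × 7.189/45.89 = 0.5091 V.

V_out ≈ 0.509 V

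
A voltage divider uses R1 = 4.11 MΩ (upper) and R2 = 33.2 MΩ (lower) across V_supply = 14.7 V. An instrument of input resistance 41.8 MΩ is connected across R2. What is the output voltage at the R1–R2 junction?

R2 ‖ R_L = (33.2 × 41.8)/(33.2 + 41.8) = 18.50 MΩ.
Then V_out = V_supply · R2'/(R1 + R2') = 14.7 × 18.50/22.61 = 12.03 V.
(Unloaded it would be 13.1 V; the load pulls it down.)

V_out ≈ 12.0 V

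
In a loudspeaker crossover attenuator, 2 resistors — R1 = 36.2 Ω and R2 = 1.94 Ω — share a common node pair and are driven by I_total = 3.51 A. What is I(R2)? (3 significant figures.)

With just two branches, the current splits inversely with resistance.
So I = 3.51 × 36.2/38.14 = 3.331 A.

I ≈ 3.33 A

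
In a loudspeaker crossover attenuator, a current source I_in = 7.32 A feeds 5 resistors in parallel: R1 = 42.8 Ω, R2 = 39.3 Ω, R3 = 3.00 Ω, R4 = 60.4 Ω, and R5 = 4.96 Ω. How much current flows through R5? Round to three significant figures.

I ≈ 2.46 A

Conductances: ΣG = 1/42.8 + 1/39.3 + 1/3.00 + 1/60.4 + 1/4.96 = 0.6003 (1/Ω).
Current divider: I(R5) = I_in · G_k/ΣG = 7.32 × (0.2016/0.6003) = 7.32 × 0.3358 = 2.458 A.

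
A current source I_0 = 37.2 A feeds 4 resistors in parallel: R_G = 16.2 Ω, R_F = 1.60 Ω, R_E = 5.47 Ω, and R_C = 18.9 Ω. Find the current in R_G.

Total conductance ΣG = 1/16.2 + 1/1.60 + 1/5.47 + 1/18.9 = 0.9225 (units of 1/Ω).
By the current-divider rule, I = I_0 · G_k/ΣG = 37.2 × 0.06692 = 2.489 A.

I ≈ 2.49 A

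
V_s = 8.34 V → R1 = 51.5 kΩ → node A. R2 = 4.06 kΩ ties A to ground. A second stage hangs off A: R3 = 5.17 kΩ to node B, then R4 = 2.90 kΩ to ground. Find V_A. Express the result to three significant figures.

V_A ≈ 0.416 V

Looking into the second stage from A: R3 + R4 = 8.070 kΩ appears in parallel with R2.
Effective lower resistance at A: R2 ‖ 8.070 = 2.701 kΩ.
So V_A = 8.34 × 0.04983 = 0.4156 V.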